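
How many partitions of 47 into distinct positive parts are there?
q(47) = 2590

A partition into distinct parts is a strictly decreasing sequence summing to n. The recurrence d(n, m) = d(n, m−1) + d(n−m, m−1) (use part m at most once) with q(n) = d(n, n) gives q(47) = 2590. (Euler's theorem: # distinct-part partitions = # odd-part partitions.)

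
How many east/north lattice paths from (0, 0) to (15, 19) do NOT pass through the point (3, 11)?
Number of paths = 1810114440

Total paths from (0, 0) to (15, 19): C(34, 15) = 1855967520. Paths through (3, 11): (paths (0, 0) → (3, 11)) × (paths (3, 11) → (15, 19)) = C(14, 3) · C(20, 12) = 364 · 125970 = 45853080. Avoidance count = 1855967520 − 45853080 = 1810114440.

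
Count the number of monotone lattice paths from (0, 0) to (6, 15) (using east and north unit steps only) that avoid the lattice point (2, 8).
Number of paths = 39414

Total paths from (0, 0) to (6, 15): C(21, 6) = 54264. Paths through (2, 8): (paths (0, 0) → (2, 8)) × (paths (2, 8) → (6, 15)) = C(10, 2) · C(11, 4) = 45 · 330 = 14850. Avoidance count = 54264 − 14850 = 39414.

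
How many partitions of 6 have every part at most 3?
p(6, parts ≤ 3) = 7

Partitions of 6 with all parts ≤ 3: 3+3, 3+2+1, 3+1+1+1, 2+2+2, 2+2+1+1, 2+1+1+1+1, 1+1+1+1+1+1. Count = 7.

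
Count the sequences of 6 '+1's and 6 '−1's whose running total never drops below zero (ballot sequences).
C_6 = 132

These ballot sequences are counted by the Catalan number C_n = (1/(n + 1)) · C(2n, n). For n = 6: C_6 = (1/7) · C(12, 6) = 924/7 = 132.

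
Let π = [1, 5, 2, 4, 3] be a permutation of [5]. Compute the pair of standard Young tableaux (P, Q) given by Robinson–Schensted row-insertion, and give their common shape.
P = [1, 2, 3] / [4] / [5];  Q = [1, 2, 4] / [3] / [5];  common shape = (3, 1, 1)

Row-insert the values π_1, π_2, … into P one at a time, bumping the leftmost entry strictly greater than the inserted value down to the next row. The recording tableau Q records, in position (i, j), the step at which that cell was added to P.
  Insert 1 (step 1): P = [1];  Q = [1]
  Insert 5 (step 2): P = [1, 5];  Q = [1, 2]
  Insert 2 (step 3): P = [1, 2] / [5];  Q = [1, 2] / [3]
  Insert 4 (step 4): P = [1, 2, 4] / [5];  Q = [1, 2, 4] / [3]
  Insert 3 (step 5): P = [1, 2, 3] / [4] / [5];  Q = [1, 2, 4] / [3] / [5]
Final shape: (3, 1, 1).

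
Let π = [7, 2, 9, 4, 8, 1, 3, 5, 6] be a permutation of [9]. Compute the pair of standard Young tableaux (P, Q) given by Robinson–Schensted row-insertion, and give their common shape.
P = [1, 3, 5, 6] / [2, 4, 8] / [7, 9];  Q = [1, 3, 5, 9] / [2, 4, 8] / [6, 7];  common shape = (4, 3, 2)

Row-insert the values π_1, π_2, … into P one at a time, bumping the leftmost entry strictly greater than the inserted value down to the next row. The recording tableau Q records, in position (i, j), the step at which that cell was added to P.
  Insert 7 (step 1): P = [7];  Q = [1]
  Insert 2 (step 2): P = [2] / [7];  Q = [1] / [2]
  Insert 9 (step 3): P = [2, 9] / [7];  Q = [1, 3] / [2]
  Insert 4 (step 4): P = [2, 4] / [7, 9];  Q = [1, 3] / [2, 4]
  Insert 8 (step 5): P = [2, 4, 8] / [7, 9];  Q = [1, 3, 5] / [2, 4]
  Insert 1 (step 6): P = [1, 4, 8] / [2, 9] / [7];  Q = [1, 3, 5] / [2, 4] / [6]
  Insert 3 (step 7): P = [1, 3, 8] / [2, 4] / [7, 9];  Q = [1, 3, 5] / [2, 4] / [6, 7]
  Insert 5 (step 8): P = [1, 3, 5] / [2, 4, 8] / [7, 9];  Q = [1, 3, 5] / [2, 4, 8] / [6, 7]
  Insert 6 (step 9): P = [1, 3, 5, 6] / [2, 4, 8] / [7, 9];  Q = [1, 3, 5, 9] / [2, 4, 8] / [6, 7]
Final shape: (4, 3, 2).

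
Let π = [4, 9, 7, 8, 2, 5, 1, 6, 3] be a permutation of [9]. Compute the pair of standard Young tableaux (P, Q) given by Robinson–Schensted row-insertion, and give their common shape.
P = [1, 3, 6] / [2, 5, 8] / [4, 7] / [9];  Q = [1, 2, 4] / [3, 6, 8] / [5, 9] / [7];  common shape = (3, 3, 2, 1)

Row-insert the values π_1, π_2, … into P one at a time, bumping the leftmost entry strictly greater than the inserted value down to the next row. The recording tableau Q records, in position (i, j), the step at which that cell was added to P.
  Insert 4 (step 1): P = [4];  Q = [1]
  Insert 9 (step 2): P = [4, 9];  Q = [1, 2]
  Insert 7 (step 3): P = [4, 7] / [9];  Q = [1, 2] / [3]
  Insert 8 (step 4): P = [4, 7, 8] / [9];  Q = [1, 2, 4] / [3]
  Insert 2 (step 5): P = [2, 7, 8] / [4] / [9];  Q = [1, 2, 4] / [3] / [5]
  Insert 5 (step 6): P = [2, 5, 8] / [4, 7] / [9];  Q = [1, 2, 4] / [3, 6] / [5]
  Insert 1 (step 7): P = [1, 5, 8] / [2, 7] / [4] / [9];  Q = [1, 2, 4] / [3, 6] / [5] / [7]
  Insert 6 (step 8): P = [1, 5, 6] / [2, 7, 8] / [4] / [9];  Q = [1, 2, 4] / [3, 6, 8] / [5] / [7]
  Insert 3 (step 9): P = [1, 3, 6] / [2, 5, 8] / [4, 7] / [9];  Q = [1, 2, 4] / [3, 6, 8] / [5, 9] / [7]
Final shape: (3, 3, 2, 1).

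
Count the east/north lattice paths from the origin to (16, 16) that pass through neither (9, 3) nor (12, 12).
Number of paths = 398123070

Inclusion–exclusion. Total paths: C(32, 16) = 601080390. Through P₁: C(12, 9)·C(20, 7) = 17054400. Through P₂: C(24, 12)·C(8, 4) = 189290920. Since P₁ is strictly southwest of P₂, a monotone path through both must visit P₁ then P₂; paths through both = C(12, 9)·C(12, 3)·C(8, 4) = 3388000. Avoid both = 601080390 − 17054400 − 189290920 + 3388000 = 398123070.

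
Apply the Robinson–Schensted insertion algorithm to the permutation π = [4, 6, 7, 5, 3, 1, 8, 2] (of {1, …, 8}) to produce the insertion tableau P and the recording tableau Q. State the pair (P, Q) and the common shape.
P = [1, 2, 7, 8] / [3, 5] / [4] / [6];  Q = [1, 2, 3, 7] / [4, 8] / [5] / [6];  common shape = (4, 2, 1, 1)

Row-insert the values π_1, π_2, … into P one at a time, bumping the leftmost entry strictly greater than the inserted value down to the next row. The recording tableau Q records, in position (i, j), the step at which that cell was added to P.
  Insert 4 (step 1): P = [4];  Q = [1]
  Insert 6 (step 2): P = [4, 6];  Q = [1, 2]
  Insert 7 (step 3): P = [4, 6, 7];  Q = [1, 2, 3]
  Insert 5 (step 4): P = [4, 5, 7] / [6];  Q = [1, 2, 3] / [4]
  Insert 3 (step 5): P = [3, 5, 7] / [4] / [6];  Q = [1, 2, 3] / [4] / [5]
  Insert 1 (step 6): P = [1, 5, 7] / [3] / [4] / [6];  Q = [1, 2, 3] / [4] / [5] / [6]
  Insert 8 (step 7): P = [1, 5, 7, 8] / [3] / [4] / [6];  Q = [1, 2, 3, 7] / [4] / [5] / [6]
  Insert 2 (step 8): P = [1, 2, 7, 8] / [3, 5] / [4] / [6];  Q = [1, 2, 3, 7] / [4, 8] / [5] / [6]
Final shape: (4, 2, 1, 1).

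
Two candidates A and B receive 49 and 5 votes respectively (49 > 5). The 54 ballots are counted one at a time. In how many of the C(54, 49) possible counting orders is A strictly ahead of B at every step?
Strict-lead orderings = 2576860

Total orderings of the 54 votes with 49 for A: C(54, 49) = 3162510. By the Bertrand ballot formula (Cycle Lemma / reflection principle), the number of orderings in which A is strictly ahead of B throughout is (p − q)/(p + q) · C(p + q, p) = (49 − 5)/(49 + 5) · 3162510 = 2576860.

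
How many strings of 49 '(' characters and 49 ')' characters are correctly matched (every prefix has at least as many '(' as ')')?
C_49 = 509552245179617138054608572

These balanced parentheses are counted by the Catalan number C_n = (1/(n + 1)) · C(2n, n). For n = 49: C_49 = (1/50) · C(98, 49) = 25477612258980856902730428600/50 = 509552245179617138054608572.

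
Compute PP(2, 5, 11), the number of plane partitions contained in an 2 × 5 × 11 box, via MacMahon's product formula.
PP(2, 5, 11) = 4504864

Evaluate the triple product over i = 1..2, j = 1..5, k = 1..11. The factors are (2/1) · (3/2) · (4/3) · (5/4) · (6/5) · (7/6) · (8/7) · (9/8) · … (110 factors total). The numerators and denominators telescope so the product is an integer; carrying out the multiplication exactly gives PP(2, 5, 11) = 4504864.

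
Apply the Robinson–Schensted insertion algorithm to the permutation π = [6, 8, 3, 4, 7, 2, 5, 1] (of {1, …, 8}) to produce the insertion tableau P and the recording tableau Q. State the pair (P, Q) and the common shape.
P = [1, 4, 5] / [2, 7] / [3, 8] / [6];  Q = [1, 2, 5] / [3, 4] / [6, 7] / [8];  common shape = (3, 2, 2, 1)

Row-insert the values π_1, π_2, … into P one at a time, bumping the leftmost entry strictly greater than the inserted value down to the next row. The recording tableau Q records, in position (i, j), the step at which that cell was added to P.
  Insert 6 (step 1): P = [6];  Q = [1]
  Insert 8 (step 2): P = [6, 8];  Q = [1, 2]
  Insert 3 (step 3): P = [3, 8] / [6];  Q = [1, 2] / [3]
  Insert 4 (step 4): P = [3, 4] / [6, 8];  Q = [1, 2] / [3, 4]
  Insert 7 (step 5): P = [3, 4, 7] / [6, 8];  Q = [1, 2, 5] / [3, 4]
  Insert 2 (step 6): P = [2, 4, 7] / [3, 8] / [6];  Q = [1, 2, 5] / [3, 4] / [6]
  Insert 5 (step 7): P = [2, 4, 5] / [3, 7] / [6, 8];  Q = [1, 2, 5] / [3, 4] / [6, 7]
  Insert 1 (step 8): P = [1, 4, 5] / [2, 7] / [3, 8] / [6];  Q = [1, 2, 5] / [3, 4] / [6, 7] / [8]
Final shape: (3, 2, 2, 1).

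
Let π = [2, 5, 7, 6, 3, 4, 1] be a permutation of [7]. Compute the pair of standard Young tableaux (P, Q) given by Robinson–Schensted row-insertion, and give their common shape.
P = [1, 3, 4] / [2, 6] / [5] / [7];  Q = [1, 2, 3] / [4, 6] / [5] / [7];  common shape = (3, 2, 1, 1)

Row-insert the values π_1, π_2, … into P one at a time, bumping the leftmost entry strictly greater than the inserted value down to the next row. The recording tableau Q records, in position (i, j), the step at which that cell was added to P.
  Insert 2 (step 1): P = [2];  Q = [1]
  Insert 5 (step 2): P = [2, 5];  Q = [1, 2]
  Insert 7 (step 3): P = [2, 5, 7];  Q = [1, 2, 3]
  Insert 6 (step 4): P = [2, 5, 6] / [7];  Q = [1, 2, 3] / [4]
  Insert 3 (step 5): P = [2, 3, 6] / [5] / [7];  Q = [1, 2, 3] / [4] / [5]
  Insert 4 (step 6): P = [2, 3, 4] / [5, 6] / [7];  Q = [1, 2, 3] / [4, 6] / [5]
  Insert 1 (step 7): P = [1, 3, 4] / [2, 6] / [5] / [7];  Q = [1, 2, 3] / [4, 6] / [5] / [7]
Final shape: (3, 2, 1, 1).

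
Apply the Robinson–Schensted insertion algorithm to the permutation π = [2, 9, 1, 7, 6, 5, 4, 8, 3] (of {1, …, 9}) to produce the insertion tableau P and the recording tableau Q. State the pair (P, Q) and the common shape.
P = [1, 3, 8] / [2, 4] / [5] / [6] / [7] / [9];  Q = [1, 2, 8] / [3, 4] / [5] / [6] / [7] / [9];  common shape = (3, 2, 1, 1, 1, 1)

Row-insert the values π_1, π_2, … into P one at a time, bumping the leftmost entry strictly greater than the inserted value down to the next row. The recording tableau Q records, in position (i, j), the step at which that cell was added to P.
  Insert 2 (step 1): P = [2];  Q = [1]
  Insert 9 (step 2): P = [2, 9];  Q = [1, 2]
  Insert 1 (step 3): P = [1, 9] / [2];  Q = [1, 2] / [3]
  Insert 7 (step 4): P = [1, 7] / [2, 9];  Q = [1, 2] / [3, 4]
  Insert 6 (step 5): P = [1, 6] / [2, 7] / [9];  Q = [1, 2] / [3, 4] / [5]
  Insert 5 (step 6): P = [1, 5] / [2, 6] / [7] / [9];  Q = [1, 2] / [3, 4] / [5] / [6]
  Insert 4 (step 7): P = [1, 4] / [2, 5] / [6] / [7] / [9];  Q = [1, 2] / [3, 4] / [5] / [6] / [7]
  Insert 8 (step 8): P = [1, 4, 8] / [2, 5] / [6] / [7] / [9];  Q = [1, 2, 8] / [3, 4] / [5] / [6] / [7]
  Insert 3 (step 9): P = [1, 3, 8] / [2, 4] / [5] / [6] / [7] / [9];  Q = [1, 2, 8] / [3, 4] / [5] / [6] / [7] / [9]
Final shape: (3, 2, 1, 1, 1, 1).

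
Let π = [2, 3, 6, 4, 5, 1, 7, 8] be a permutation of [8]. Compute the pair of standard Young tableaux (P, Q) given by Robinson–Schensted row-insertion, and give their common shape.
P = [1, 3, 4, 5, 7, 8] / [2] / [6];  Q = [1, 2, 3, 5, 7, 8] / [4] / [6];  common shape = (6, 1, 1)

Row-insert the values π_1, π_2, … into P one at a time, bumping the leftmost entry strictly greater than the inserted value down to the next row. The recording tableau Q records, in position (i, j), the step at which that cell was added to P.
  Insert 2 (step 1): P = [2];  Q = [1]
  Insert 3 (step 2): P = [2, 3];  Q = [1, 2]
  Insert 6 (step 3): P = [2, 3, 6];  Q = [1, 2, 3]
  Insert 4 (step 4): P = [2, 3, 4] / [6];  Q = [1, 2, 3] / [4]
  Insert 5 (step 5): P = [2, 3, 4, 5] / [6];  Q = [1, 2, 3, 5] / [4]
  Insert 1 (step 6): P = [1, 3, 4, 5] / [2] / [6];  Q = [1, 2, 3, 5] / [4] / [6]
  Insert 7 (step 7): P = [1, 3, 4, 5, 7] / [2] / [6];  Q = [1, 2, 3, 5, 7] / [4] / [6]
  Insert 8 (step 8): P = [1, 3, 4, 5, 7, 8] / [2] / [6];  Q = [1, 2, 3, 5, 7, 8] / [4] / [6]
Final shape: (6, 1, 1).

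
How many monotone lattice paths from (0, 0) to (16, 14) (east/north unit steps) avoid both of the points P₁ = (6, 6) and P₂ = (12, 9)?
Number of paths = 77734719

Inclusion–exclusion. Total paths: C(30, 16) = 145422675. Through P₁: C(12, 6)·C(18, 10) = 40432392. Through P₂: C(21, 12)·C(9, 4) = 37035180. Since P₁ is strictly southwest of P₂, a monotone path through both must visit P₁ then P₂; paths through both = C(12, 6)·C(9, 6)·C(9, 4) = 9779616. Avoid both = 145422675 − 40432392 − 37035180 + 9779616 = 77734719.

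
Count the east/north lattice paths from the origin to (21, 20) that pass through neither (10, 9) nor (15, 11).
Number of paths = 175002498814

Inclusion–exclusion. Total paths: C(41, 21) = 269128937220. Through P₁: C(19, 10)·C(22, 11) = 65166397296. Through P₂: C(26, 15)·C(15, 6) = 38669430800. Since P₁ is strictly southwest of P₂, a monotone path through both must visit P₁ then P₂; paths through both = C(19, 10)·C(7, 5)·C(15, 6) = 9709389690. Avoid both = 269128937220 − 65166397296 − 38669430800 + 9709389690 = 175002498814.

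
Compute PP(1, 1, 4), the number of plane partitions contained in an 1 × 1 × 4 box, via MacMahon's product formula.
PP(1, 1, 4) = 5

Evaluate the triple product over i = 1..1, j = 1..1, k = 1..4. The factors are (2/1) · (3/2) · (4/3) · (5/4). The numerators and denominators telescope so the product is an integer; carrying out the multiplication exactly gives PP(1, 1, 4) = 5.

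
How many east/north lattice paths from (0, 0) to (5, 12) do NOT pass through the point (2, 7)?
Number of paths = 4172

Total paths from (0, 0) to (5, 12): C(17, 5) = 6188. Paths through (2, 7): (paths (0, 0) → (2, 7)) × (paths (2, 7) → (5, 12)) = C(9, 2) · C(8, 3) = 36 · 56 = 2016. Avoidance count = 6188 − 2016 = 4172.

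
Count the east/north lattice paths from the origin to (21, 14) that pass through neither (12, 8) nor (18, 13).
Number of paths = 1097259810

Inclusion–exclusion. Total paths: C(35, 21) = 2319959400. Through P₁: C(20, 12)·C(15, 9) = 630479850. Through P₂: C(31, 18)·C(4, 3) = 825012300. Since P₁ is strictly southwest of P₂, a monotone path through both must visit P₁ then P₂; paths through both = C(20, 12)·C(11, 6)·C(4, 3) = 232792560. Avoid both = 2319959400 − 630479850 − 825012300 + 232792560 = 1097259810.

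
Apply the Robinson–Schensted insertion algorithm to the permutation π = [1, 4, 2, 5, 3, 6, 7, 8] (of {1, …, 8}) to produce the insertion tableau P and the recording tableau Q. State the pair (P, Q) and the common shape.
P = [1, 2, 3, 6, 7, 8] / [4, 5];  Q = [1, 2, 4, 6, 7, 8] / [3, 5];  common shape = (6, 2)

Row-insert the values π_1, π_2, … into P one at a time, bumping the leftmost entry strictly greater than the inserted value down to the next row. The recording tableau Q records, in position (i, j), the step at which that cell was added to P.
  Insert 1 (step 1): P = [1];  Q = [1]
  Insert 4 (step 2): P = [1, 4];  Q = [1, 2]
  Insert 2 (step 3): P = [1, 2] / [4];  Q = [1, 2] / [3]
  Insert 5 (step 4): P = [1, 2, 5] / [4];  Q = [1, 2, 4] / [3]
  Insert 3 (step 5): P = [1, 2, 3] / [4, 5];  Q = [1, 2, 4] / [3, 5]
  Insert 6 (step 6): P = [1, 2, 3, 6] / [4, 5];  Q = [1, 2, 4, 6] / [3, 5]
  Insert 7 (step 7): P = [1, 2, 3, 6, 7] / [4, 5];  Q = [1, 2, 4, 6, 7] / [3, 5]
  Insert 8 (step 8): P = [1, 2, 3, 6, 7, 8] / [4, 5];  Q = [1, 2, 4, 6, 7, 8] / [3, 5]
Final shape: (6, 2).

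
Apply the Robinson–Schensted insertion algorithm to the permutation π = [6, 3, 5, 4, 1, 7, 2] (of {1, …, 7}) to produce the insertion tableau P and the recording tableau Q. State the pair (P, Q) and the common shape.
P = [1, 2, 7] / [3, 4] / [5] / [6];  Q = [1, 3, 6] / [2, 7] / [4] / [5];  common shape = (3, 2, 1, 1)

Row-insert the values π_1, π_2, … into P one at a time, bumping the leftmost entry strictly greater than the inserted value down to the next row. The recording tableau Q records, in position (i, j), the step at which that cell was added to P.
  Insert 6 (step 1): P = [6];  Q = [1]
  Insert 3 (step 2): P = [3] / [6];  Q = [1] / [2]
  Insert 5 (step 3): P = [3, 5] / [6];  Q = [1, 3] / [2]
  Insert 4 (step 4): P = [3, 4] / [5] / [6];  Q = [1, 3] / [2] / [4]
  Insert 1 (step 5): P = [1, 4] / [3] / [5] / [6];  Q = [1, 3] / [2] / [4] / [5]
  Insert 7 (step 6): P = [1, 4, 7] / [3] / [5] / [6];  Q = [1, 3, 6] / [2] / [4] / [5]
  Insert 2 (step 7): P = [1, 2, 7] / [3, 4] / [5] / [6];  Q = [1, 3, 6] / [2, 7] / [4] / [5]
Final shape: (3, 2, 1, 1).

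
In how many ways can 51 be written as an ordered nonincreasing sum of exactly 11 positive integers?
p(51, 11 parts) = 20298

Partitions of n into exactly k parts are in bijection with partitions of n − k into at most k parts (subtract 1 from each part). So p(51, exactly 11) = p(40, parts ≤ 11). Computing via the recurrence p(m, j) = p(m, j−1) + p(m−j, j) gives 20298.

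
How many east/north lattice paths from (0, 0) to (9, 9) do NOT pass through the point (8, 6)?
Number of paths = 36608

Total paths from (0, 0) to (9, 9): C(18, 9) = 48620. Paths through (8, 6): (paths (0, 0) → (8, 6)) × (paths (8, 6) → (9, 9)) = C(14, 8) · C(4, 1) = 3003 · 4 = 12012. Avoidance count = 48620 − 12012 = 36608.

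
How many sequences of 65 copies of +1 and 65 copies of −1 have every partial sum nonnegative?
C_65 = 1440418573150919668872489894243865350

These ballot sequences are counted by the Catalan number C_n = (1/(n + 1)) · C(2n, n). For n = 65: C_65 = (1/66) · C(130, 65) = 95067625827960698145584333020095113100/66 = 1440418573150919668872489894243865350.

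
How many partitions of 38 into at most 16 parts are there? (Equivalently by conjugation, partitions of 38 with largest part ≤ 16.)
p(38, parts ≤ 16) = 22518

Use the recurrence p(n, m) = p(n, m−1) + p(n−m, m): either the largest part is < m (count p(n, m−1)) or the largest part is exactly m (remove one copy of m, count p(n−m, m)). With p(0, ·) = 1 this gives p(38, parts ≤ 16) = 22518. (By conjugating Young diagrams, this also counts partitions of 38 into at most 16 parts.)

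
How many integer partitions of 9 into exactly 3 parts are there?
p(9, 3 parts) = 7

Partitions of n into exactly k parts ↔ partitions of n − k into at most k parts (subtract 1 from each part). For n = 9, k = 3, the partitions are: 7+1+1, 6+2+1, 5+3+1, 5+2+2, 4+4+1, 4+3+2, 3+3+3. Count = 7.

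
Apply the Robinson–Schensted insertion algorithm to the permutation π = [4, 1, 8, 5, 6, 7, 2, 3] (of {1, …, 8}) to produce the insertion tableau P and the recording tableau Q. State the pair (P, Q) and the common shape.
P = [1, 2, 3, 7] / [4, 5, 6] / [8];  Q = [1, 3, 5, 6] / [2, 4, 8] / [7];  common shape = (4, 3, 1)

Row-insert the values π_1, π_2, … into P one at a time, bumping the leftmost entry strictly greater than the inserted value down to the next row. The recording tableau Q records, in position (i, j), the step at which that cell was added to P.
  Insert 4 (step 1): P = [4];  Q = [1]
  Insert 1 (step 2): P = [1] / [4];  Q = [1] / [2]
  Insert 8 (step 3): P = [1, 8] / [4];  Q = [1, 3] / [2]
  Insert 5 (step 4): P = [1, 5] / [4, 8];  Q = [1, 3] / [2, 4]
  Insert 6 (step 5): P = [1, 5, 6] / [4, 8];  Q = [1, 3, 5] / [2, 4]
  Insert 7 (step 6): P = [1, 5, 6, 7] / [4, 8];  Q = [1, 3, 5, 6] / [2, 4]
  Insert 2 (step 7): P = [1, 2, 6, 7] / [4, 5] / [8];  Q = [1, 3, 5, 6] / [2, 4] / [7]
  Insert 3 (step 8): P = [1, 2, 3, 7] / [4, 5, 6] / [8];  Q = [1, 3, 5, 6] / [2, 4, 8] / [7]
Final shape: (4, 3, 1).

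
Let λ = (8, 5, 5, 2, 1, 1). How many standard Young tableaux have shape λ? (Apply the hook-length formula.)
# SYT of shape (8, 5, 5, 2, 1, 1) = 1723560300

Hook-length formula: f^λ = n! / Π hook(c), product over all cells c of the Young diagram. For λ = (8, 5, 5, 2, 1, 1), n = 22 boxes. Hook lengths by row (left-to-right, top-to-bottom): [13, 10, 8, 7, 6, 3, 2, 1]; [9, 6, 4, 3, 2]; [8, 5, 3, 2, 1]; [4, 1]; [2]; [1]. Product of hooks = 652138905600. So f^λ = 22! / 652138905600 = 1124000727777607680000 / 652138905600 = 1723560300.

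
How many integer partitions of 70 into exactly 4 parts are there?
p(70, 4 parts) = 2484

Partitions of n into exactly k parts are in bijection with partitions of n − k into at most k parts (subtract 1 from each part). So p(70, exactly 4) = p(66, parts ≤ 4). Computing via the recurrence p(m, j) = p(m, j−1) + p(m−j, j) gives 2484.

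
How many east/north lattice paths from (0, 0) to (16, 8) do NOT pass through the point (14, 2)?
Number of paths = 732111

Total paths from (0, 0) to (16, 8): C(24, 16) = 735471. Paths through (14, 2): (paths (0, 0) → (14, 2)) × (paths (14, 2) → (16, 8)) = C(16, 14) · C(8, 2) = 120 · 28 = 3360. Avoidance count = 735471 − 3360 = 732111.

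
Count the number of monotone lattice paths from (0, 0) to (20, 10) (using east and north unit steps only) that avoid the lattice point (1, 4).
Number of paths = 29159515

Total paths from (0, 0) to (20, 10): C(30, 20) = 30045015. Paths through (1, 4): (paths (0, 0) → (1, 4)) × (paths (1, 4) → (20, 10)) = C(5, 1) · C(25, 19) = 5 · 177100 = 885500. Avoidance count = 30045015 − 885500 = 29159515.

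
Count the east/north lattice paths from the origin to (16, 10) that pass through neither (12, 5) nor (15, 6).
Number of paths = 4384487

Inclusion–exclusion. Total paths: C(26, 16) = 5311735. Through P₁: C(17, 12)·C(9, 4) = 779688. Through P₂: C(21, 15)·C(5, 1) = 271320. Since P₁ is strictly southwest of P₂, a monotone path through both must visit P₁ then P₂; paths through both = C(17, 12)·C(4, 3)·C(5, 1) = 123760. Avoid both = 5311735 − 779688 − 271320 + 123760 = 4384487.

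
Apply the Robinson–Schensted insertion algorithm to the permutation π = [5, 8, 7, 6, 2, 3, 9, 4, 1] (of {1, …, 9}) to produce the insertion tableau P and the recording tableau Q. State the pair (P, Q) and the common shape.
P = [1, 3, 4] / [2, 6, 9] / [5] / [7] / [8];  Q = [1, 2, 7] / [3, 6, 8] / [4] / [5] / [9];  common shape = (3, 3, 1, 1, 1)

Row-insert the values π_1, π_2, … into P one at a time, bumping the leftmost entry strictly greater than the inserted value down to the next row. The recording tableau Q records, in position (i, j), the step at which that cell was added to P.
  Insert 5 (step 1): P = [5];  Q = [1]
  Insert 8 (step 2): P = [5, 8];  Q = [1, 2]
  Insert 7 (step 3): P = [5, 7] / [8];  Q = [1, 2] / [3]
  Insert 6 (step 4): P = [5, 6] / [7] / [8];  Q = [1, 2] / [3] / [4]
  Insert 2 (step 5): P = [2, 6] / [5] / [7] / [8];  Q = [1, 2] / [3] / [4] / [5]
  Insert 3 (step 6): P = [2, 3] / [5, 6] / [7] / [8];  Q = [1, 2] / [3, 6] / [4] / [5]
  Insert 9 (step 7): P = [2, 3, 9] / [5, 6] / [7] / [8];  Q = [1, 2, 7] / [3, 6] / [4] / [5]
  Insert 4 (step 8): P = [2, 3, 4] / [5, 6, 9] / [7] / [8];  Q = [1, 2, 7] / [3, 6, 8] / [4] / [5]
  Insert 1 (step 9): P = [1, 3, 4] / [2, 6, 9] / [5] / [7] / [8];  Q = [1, 2, 7] / [3, 6, 8] / [4] / [5] / [9]
Final shape: (3, 3, 1, 1, 1).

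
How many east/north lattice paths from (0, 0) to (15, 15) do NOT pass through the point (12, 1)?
Number of paths = 155108680

Total paths from (0, 0) to (15, 15): C(30, 15) = 155117520. Paths through (12, 1): (paths (0, 0) → (12, 1)) × (paths (12, 1) → (15, 15)) = C(13, 12) · C(17, 3) = 13 · 680 = 8840. Avoidance count = 155117520 − 8840 = 155108680.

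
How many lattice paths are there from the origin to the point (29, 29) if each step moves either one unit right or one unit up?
Number of paths = 30067266499541040

A monotone lattice path from (0, 0) to (29, 29) consists of 29 east steps and 29 north steps in some order, so it is determined by which 29 of the 58 steps are east. The count is C(58, 29) = 30067266499541040.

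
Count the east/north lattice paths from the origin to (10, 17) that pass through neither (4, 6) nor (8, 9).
Number of paths = 5074125

Inclusion–exclusion. Total paths: C(27, 10) = 8436285. Through P₁: C(10, 4)·C(17, 6) = 2598960. Through P₂: C(17, 8)·C(10, 2) = 1093950. Since P₁ is strictly southwest of P₂, a monotone path through both must visit P₁ then P₂; paths through both = C(10, 4)·C(7, 4)·C(10, 2) = 330750. Avoid both = 8436285 − 2598960 − 1093950 + 330750 = 5074125.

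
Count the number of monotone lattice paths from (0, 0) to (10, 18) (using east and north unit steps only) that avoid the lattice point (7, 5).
Number of paths = 12679590

Total paths from (0, 0) to (10, 18): C(28, 10) = 13123110. Paths through (7, 5): (paths (0, 0) → (7, 5)) × (paths (7, 5) → (10, 18)) = C(12, 7) · C(16, 3) = 792 · 560 = 443520. Avoidance count = 13123110 − 443520 = 12679590.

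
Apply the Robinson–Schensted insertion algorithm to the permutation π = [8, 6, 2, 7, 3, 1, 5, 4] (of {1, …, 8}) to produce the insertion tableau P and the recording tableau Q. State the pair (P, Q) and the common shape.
P = [1, 3, 4] / [2, 5] / [6, 7] / [8];  Q = [1, 4, 7] / [2, 5] / [3, 8] / [6];  common shape = (3, 2, 2, 1)

Row-insert the values π_1, π_2, … into P one at a time, bumping the leftmost entry strictly greater than the inserted value down to the next row. The recording tableau Q records, in position (i, j), the step at which that cell was added to P.
  Insert 8 (step 1): P = [8];  Q = [1]
  Insert 6 (step 2): P = [6] / [8];  Q = [1] / [2]
  Insert 2 (step 3): P = [2] / [6] / [8];  Q = [1] / [2] / [3]
  Insert 7 (step 4): P = [2, 7] / [6] / [8];  Q = [1, 4] / [2] / [3]
  Insert 3 (step 5): P = [2, 3] / [6, 7] / [8];  Q = [1, 4] / [2, 5] / [3]
  Insert 1 (step 6): P = [1, 3] / [2, 7] / [6] / [8];  Q = [1, 4] / [2, 5] / [3] / [6]
  Insert 5 (step 7): P = [1, 3, 5] / [2, 7] / [6] / [8];  Q = [1, 4, 7] / [2, 5] / [3] / [6]
  Insert 4 (step 8): P = [1, 3, 4] / [2, 5] / [6, 7] / [8];  Q = [1, 4, 7] / [2, 5] / [3, 8] / [6]
Final shape: (3, 2, 2, 1).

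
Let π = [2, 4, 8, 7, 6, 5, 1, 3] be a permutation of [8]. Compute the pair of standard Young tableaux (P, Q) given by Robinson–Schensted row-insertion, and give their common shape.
P = [1, 3, 5] / [2, 4] / [6] / [7] / [8];  Q = [1, 2, 3] / [4, 8] / [5] / [6] / [7];  common shape = (3, 2, 1, 1, 1)

Row-insert the values π_1, π_2, … into P one at a time, bumping the leftmost entry strictly greater than the inserted value down to the next row. The recording tableau Q records, in position (i, j), the step at which that cell was added to P.
  Insert 2 (step 1): P = [2];  Q = [1]
  Insert 4 (step 2): P = [2, 4];  Q = [1, 2]
  Insert 8 (step 3): P = [2, 4, 8];  Q = [1, 2, 3]
  Insert 7 (step 4): P = [2, 4, 7] / [8];  Q = [1, 2, 3] / [4]
  Insert 6 (step 5): P = [2, 4, 6] / [7] / [8];  Q = [1, 2, 3] / [4] / [5]
  Insert 5 (step 6): P = [2, 4, 5] / [6] / [7] / [8];  Q = [1, 2, 3] / [4] / [5] / [6]
  Insert 1 (step 7): P = [1, 4, 5] / [2] / [6] / [7] / [8];  Q = [1, 2, 3] / [4] / [5] / [6] / [7]
  Insert 3 (step 8): P = [1, 3, 5] / [2, 4] / [6] / [7] / [8];  Q = [1, 2, 3] / [4, 8] / [5] / [6] / [7]
Final shape: (3, 2, 1, 1, 1).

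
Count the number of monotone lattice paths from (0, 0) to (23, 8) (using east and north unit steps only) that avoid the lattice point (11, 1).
Number of paths = 7284069

Total paths from (0, 0) to (23, 8): C(31, 23) = 7888725. Paths through (11, 1): (paths (0, 0) → (11, 1)) × (paths (11, 1) → (23, 8)) = C(12, 11) · C(19, 12) = 12 · 50388 = 604656. Avoidance count = 7888725 − 604656 = 7284069.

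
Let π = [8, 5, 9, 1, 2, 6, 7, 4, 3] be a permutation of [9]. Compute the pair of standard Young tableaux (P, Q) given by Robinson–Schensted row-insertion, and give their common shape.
P = [1, 2, 3, 7] / [4, 6] / [5, 9] / [8];  Q = [1, 3, 6, 7] / [2, 5] / [4, 8] / [9];  common shape = (4, 2, 2, 1)

Row-insert the values π_1, π_2, … into P one at a time, bumping the leftmost entry strictly greater than the inserted value down to the next row. The recording tableau Q records, in position (i, j), the step at which that cell was added to P.
  Insert 8 (step 1): P = [8];  Q = [1]
  Insert 5 (step 2): P = [5] / [8];  Q = [1] / [2]
  Insert 9 (step 3): P = [5, 9] / [8];  Q = [1, 3] / [2]
  Insert 1 (step 4): P = [1, 9] / [5] / [8];  Q = [1, 3] / [2] / [4]
  Insert 2 (step 5): P = [1, 2] / [5, 9] / [8];  Q = [1, 3] / [2, 5] / [4]
  Insert 6 (step 6): P = [1, 2, 6] / [5, 9] / [8];  Q = [1, 3, 6] / [2, 5] / [4]
  Insert 7 (step 7): P = [1, 2, 6, 7] / [5, 9] / [8];  Q = [1, 3, 6, 7] / [2, 5] / [4]
  Insert 4 (step 8): P = [1, 2, 4, 7] / [5, 6] / [8, 9];  Q = [1, 3, 6, 7] / [2, 5] / [4, 8]
  Insert 3 (step 9): P = [1, 2, 3, 7] / [4, 6] / [5, 9] / [8];  Q = [1, 3, 6, 7] / [2, 5] / [4, 8] / [9]
Final shape: (4, 2, 2, 1).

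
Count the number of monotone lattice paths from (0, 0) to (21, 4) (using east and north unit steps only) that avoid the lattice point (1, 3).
Number of paths = 12566

Total paths from (0, 0) to (21, 4): C(25, 21) = 12650. Paths through (1, 3): (paths (0, 0) → (1, 3)) × (paths (1, 3) → (21, 4)) = C(4, 1) · C(21, 20) = 4 · 21 = 84. Avoidance count = 12650 − 84 = 12566.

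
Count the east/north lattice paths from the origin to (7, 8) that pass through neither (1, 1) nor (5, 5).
Number of paths = 1883

Inclusion–exclusion. Total paths: C(15, 7) = 6435. Through P₁: C(2, 1)·C(13, 6) = 3432. Through P₂: C(10, 5)·C(5, 2) = 2520. Since P₁ is strictly southwest of P₂, a monotone path through both must visit P₁ then P₂; paths through both = C(2, 1)·C(8, 4)·C(5, 2) = 1400. Avoid both = 6435 − 3432 − 2520 + 1400 = 1883.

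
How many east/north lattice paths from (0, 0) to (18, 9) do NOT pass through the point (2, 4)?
Number of paths = 4381590

Total paths from (0, 0) to (18, 9): C(27, 18) = 4686825. Paths through (2, 4): (paths (0, 0) → (2, 4)) × (paths (2, 4) → (18, 9)) = C(6, 2) · C(21, 16) = 15 · 20349 = 305235. Avoidance count = 4686825 − 305235 = 4381590.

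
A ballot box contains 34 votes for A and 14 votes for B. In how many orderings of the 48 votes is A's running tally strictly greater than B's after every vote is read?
Strict-lead orderings = 200966926350

Total orderings of the 48 votes with 34 for A: C(48, 34) = 482320623240. By the Bertrand ballot formula (Cycle Lemma / reflection principle), the number of orderings in which A is strictly ahead of B throughout is (p − q)/(p + q) · C(p + q, p) = (34 − 14)/(34 + 14) · 482320623240 = 200966926350.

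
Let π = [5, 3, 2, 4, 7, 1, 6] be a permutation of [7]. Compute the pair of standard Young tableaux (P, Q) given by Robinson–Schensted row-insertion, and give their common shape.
P = [1, 4, 6] / [2, 7] / [3] / [5];  Q = [1, 4, 5] / [2, 7] / [3] / [6];  common shape = (3, 2, 1, 1)

Row-insert the values π_1, π_2, … into P one at a time, bumping the leftmost entry strictly greater than the inserted value down to the next row. The recording tableau Q records, in position (i, j), the step at which that cell was added to P.
  Insert 5 (step 1): P = [5];  Q = [1]
  Insert 3 (step 2): P = [3] / [5];  Q = [1] / [2]
  Insert 2 (step 3): P = [2] / [3] / [5];  Q = [1] / [2] / [3]
  Insert 4 (step 4): P = [2, 4] / [3] / [5];  Q = [1, 4] / [2] / [3]
  Insert 7 (step 5): P = [2, 4, 7] / [3] / [5];  Q = [1, 4, 5] / [2] / [3]
  Insert 1 (step 6): P = [1, 4, 7] / [2] / [3] / [5];  Q = [1, 4, 5] / [2] / [3] / [6]
  Insert 6 (step 7): P = [1, 4, 6] / [2, 7] / [3] / [5];  Q = [1, 4, 5] / [2, 7] / [3] / [6]
Final shape: (3, 2, 1, 1).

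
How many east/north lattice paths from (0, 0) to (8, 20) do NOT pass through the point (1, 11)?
Number of paths = 2970825

Total paths from (0, 0) to (8, 20): C(28, 8) = 3108105. Paths through (1, 11): (paths (0, 0) → (1, 11)) × (paths (1, 11) → (8, 20)) = C(12, 1) · C(16, 7) = 12 · 11440 = 137280. Avoidance count = 3108105 − 137280 = 2970825.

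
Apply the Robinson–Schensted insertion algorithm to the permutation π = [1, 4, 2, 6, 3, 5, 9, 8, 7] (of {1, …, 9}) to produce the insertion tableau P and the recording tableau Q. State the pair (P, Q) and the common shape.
P = [1, 2, 3, 5, 7] / [4, 6, 8] / [9];  Q = [1, 2, 4, 6, 7] / [3, 5, 8] / [9];  common shape = (5, 3, 1)

Row-insert the values π_1, π_2, … into P one at a time, bumping the leftmost entry strictly greater than the inserted value down to the next row. The recording tableau Q records, in position (i, j), the step at which that cell was added to P.
  Insert 1 (step 1): P = [1];  Q = [1]
  Insert 4 (step 2): P = [1, 4];  Q = [1, 2]
  Insert 2 (step 3): P = [1, 2] / [4];  Q = [1, 2] / [3]
  Insert 6 (step 4): P = [1, 2, 6] / [4];  Q = [1, 2, 4] / [3]
  Insert 3 (step 5): P = [1, 2, 3] / [4, 6];  Q = [1, 2, 4] / [3, 5]
  Insert 5 (step 6): P = [1, 2, 3, 5] / [4, 6];  Q = [1, 2, 4, 6] / [3, 5]
  Insert 9 (step 7): P = [1, 2, 3, 5, 9] / [4, 6];  Q = [1, 2, 4, 6, 7] / [3, 5]
  Insert 8 (step 8): P = [1, 2, 3, 5, 8] / [4, 6, 9];  Q = [1, 2, 4, 6, 7] / [3, 5, 8]
  Insert 7 (step 9): P = [1, 2, 3, 5, 7] / [4, 6, 8] / [9];  Q = [1, 2, 4, 6, 7] / [3, 5, 8] / [9]
Final shape: (5, 3, 1).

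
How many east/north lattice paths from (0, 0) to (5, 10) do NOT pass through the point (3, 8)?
Number of paths = 2013

Total paths from (0, 0) to (5, 10): C(15, 5) = 3003. Paths through (3, 8): (paths (0, 0) → (3, 8)) × (paths (3, 8) → (5, 10)) = C(11, 3) · C(4, 2) = 165 · 6 = 990. Avoidance count = 3003 − 990 = 2013.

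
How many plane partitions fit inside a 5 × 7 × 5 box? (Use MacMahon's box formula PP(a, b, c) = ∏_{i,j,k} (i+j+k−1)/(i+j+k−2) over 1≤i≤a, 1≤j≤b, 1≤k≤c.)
PP(5, 7, 5) = 30107635272

Evaluate the triple product over i = 1..5, j = 1..7, k = 1..5. The factors are (2/1) · (3/2) · (4/3) · (5/4) · (6/5) · (3/2) · (4/3) · (5/4) · … (175 factors total). The numerators and denominators telescope so the product is an integer; carrying out the multiplication exactly gives PP(5, 7, 5) = 30107635272.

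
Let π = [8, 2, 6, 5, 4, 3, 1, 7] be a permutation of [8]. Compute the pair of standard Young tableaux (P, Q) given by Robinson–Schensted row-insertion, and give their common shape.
P = [1, 3, 7] / [2] / [4] / [5] / [6] / [8];  Q = [1, 3, 8] / [2] / [4] / [5] / [6] / [7];  common shape = (3, 1, 1, 1, 1, 1)

Row-insert the values π_1, π_2, … into P one at a time, bumping the leftmost entry strictly greater than the inserted value down to the next row. The recording tableau Q records, in position (i, j), the step at which that cell was added to P.
  Insert 8 (step 1): P = [8];  Q = [1]
  Insert 2 (step 2): P = [2] / [8];  Q = [1] / [2]
  Insert 6 (step 3): P = [2, 6] / [8];  Q = [1, 3] / [2]
  Insert 5 (step 4): P = [2, 5] / [6] / [8];  Q = [1, 3] / [2] / [4]
  Insert 4 (step 5): P = [2, 4] / [5] / [6] / [8];  Q = [1, 3] / [2] / [4] / [5]
  Insert 3 (step 6): P = [2, 3] / [4] / [5] / [6] / [8];  Q = [1, 3] / [2] / [4] / [5] / [6]
  Insert 1 (step 7): P = [1, 3] / [2] / [4] / [5] / [6] / [8];  Q = [1, 3] / [2] / [4] / [5] / [6] / [7]
  Insert 7 (step 8): P = [1, 3, 7] / [2] / [4] / [5] / [6] / [8];  Q = [1, 3, 8] / [2] / [4] / [5] / [6] / [7]
Final shape: (3, 1, 1, 1, 1, 1).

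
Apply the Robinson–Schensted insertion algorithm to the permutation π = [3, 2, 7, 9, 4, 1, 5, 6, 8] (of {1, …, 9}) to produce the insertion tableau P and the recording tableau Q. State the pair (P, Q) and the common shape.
P = [1, 4, 5, 6, 8] / [2, 7, 9] / [3];  Q = [1, 3, 4, 8, 9] / [2, 5, 7] / [6];  common shape = (5, 3, 1)

Row-insert the values π_1, π_2, … into P one at a time, bumping the leftmost entry strictly greater than the inserted value down to the next row. The recording tableau Q records, in position (i, j), the step at which that cell was added to P.
  Insert 3 (step 1): P = [3];  Q = [1]
  Insert 2 (step 2): P = [2] / [3];  Q = [1] / [2]
  Insert 7 (step 3): P = [2, 7] / [3];  Q = [1, 3] / [2]
  Insert 9 (step 4): P = [2, 7, 9] / [3];  Q = [1, 3, 4] / [2]
  Insert 4 (step 5): P = [2, 4, 9] / [3, 7];  Q = [1, 3, 4] / [2, 5]
  Insert 1 (step 6): P = [1, 4, 9] / [2, 7] / [3];  Q = [1, 3, 4] / [2, 5] / [6]
  Insert 5 (step 7): P = [1, 4, 5] / [2, 7, 9] / [3];  Q = [1, 3, 4] / [2, 5, 7] / [6]
  Insert 6 (step 8): P = [1, 4, 5, 6] / [2, 7, 9] / [3];  Q = [1, 3, 4, 8] / [2, 5, 7] / [6]
  Insert 8 (step 9): P = [1, 4, 5, 6, 8] / [2, 7, 9] / [3];  Q = [1, 3, 4, 8, 9] / [2, 5, 7] / [6]
Final shape: (5, 3, 1).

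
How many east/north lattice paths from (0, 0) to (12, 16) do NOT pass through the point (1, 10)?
Number of paths = 30285619

Total paths from (0, 0) to (12, 16): C(28, 12) = 30421755. Paths through (1, 10): (paths (0, 0) → (1, 10)) × (paths (1, 10) → (12, 16)) = C(11, 1) · C(17, 11) = 11 · 12376 = 136136. Avoidance count = 30421755 − 136136 = 30285619.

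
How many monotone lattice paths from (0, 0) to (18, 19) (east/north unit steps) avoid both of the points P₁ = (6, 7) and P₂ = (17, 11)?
Number of paths = 12860113644

Inclusion–exclusion. Total paths: C(37, 18) = 17672631900. Through P₁: C(13, 6)·C(24, 12) = 4640331696. Through P₂: C(28, 17)·C(9, 1) = 193267620. Since P₁ is strictly southwest of P₂, a monotone path through both must visit P₁ then P₂; paths through both = C(13, 6)·C(15, 11)·C(9, 1) = 21081060. Avoid both = 17672631900 − 4640331696 − 193267620 + 21081060 = 12860113644.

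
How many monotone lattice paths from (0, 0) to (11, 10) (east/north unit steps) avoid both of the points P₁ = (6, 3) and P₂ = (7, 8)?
Number of paths = 197223

Inclusion–exclusion. Total paths: C(21, 11) = 352716. Through P₁: C(9, 6)·C(12, 5) = 66528. Through P₂: C(15, 7)·C(6, 4) = 96525. Since P₁ is strictly southwest of P₂, a monotone path through both must visit P₁ then P₂; paths through both = C(9, 6)·C(6, 1)·C(6, 4) = 7560. Avoid both = 352716 − 66528 − 96525 + 7560 = 197223.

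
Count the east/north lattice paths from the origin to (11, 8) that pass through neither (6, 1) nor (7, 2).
Number of paths = 65418

Inclusion–exclusion. Total paths: C(19, 11) = 75582. Through P₁: C(7, 6)·C(12, 5) = 5544. Through P₂: C(9, 7)·C(10, 4) = 7560. Since P₁ is strictly southwest of P₂, a monotone path through both must visit P₁ then P₂; paths through both = C(7, 6)·C(2, 1)·C(10, 4) = 2940. Avoid both = 75582 − 5544 − 7560 + 2940 = 65418.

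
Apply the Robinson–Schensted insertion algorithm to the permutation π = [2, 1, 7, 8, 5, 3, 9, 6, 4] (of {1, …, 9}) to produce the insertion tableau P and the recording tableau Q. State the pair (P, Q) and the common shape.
P = [1, 3, 4, 9] / [2, 5, 6] / [7, 8];  Q = [1, 3, 4, 7] / [2, 5, 8] / [6, 9];  common shape = (4, 3, 2)

Row-insert the values π_1, π_2, … into P one at a time, bumping the leftmost entry strictly greater than the inserted value down to the next row. The recording tableau Q records, in position (i, j), the step at which that cell was added to P.
  Insert 2 (step 1): P = [2];  Q = [1]
  Insert 1 (step 2): P = [1] / [2];  Q = [1] / [2]
  Insert 7 (step 3): P = [1, 7] / [2];  Q = [1, 3] / [2]
  Insert 8 (step 4): P = [1, 7, 8] / [2];  Q = [1, 3, 4] / [2]
  Insert 5 (step 5): P = [1, 5, 8] / [2, 7];  Q = [1, 3, 4] / [2, 5]
  Insert 3 (step 6): P = [1, 3, 8] / [2, 5] / [7];  Q = [1, 3, 4] / [2, 5] / [6]
  Insert 9 (step 7): P = [1, 3, 8, 9] / [2, 5] / [7];  Q = [1, 3, 4, 7] / [2, 5] / [6]
  Insert 6 (step 8): P = [1, 3, 6, 9] / [2, 5, 8] / [7];  Q = [1, 3, 4, 7] / [2, 5, 8] / [6]
  Insert 4 (step 9): P = [1, 3, 4, 9] / [2, 5, 6] / [7, 8];  Q = [1, 3, 4, 7] / [2, 5, 8] / [6, 9]
Final shape: (4, 3, 2).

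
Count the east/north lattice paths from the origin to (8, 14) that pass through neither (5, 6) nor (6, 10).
Number of paths = 158070

Inclusion–exclusion. Total paths: C(22, 8) = 319770. Through P₁: C(11, 5)·C(11, 3) = 76230. Through P₂: C(16, 6)·C(6, 2) = 120120. Since P₁ is strictly southwest of P₂, a monotone path through both must visit P₁ then P₂; paths through both = C(11, 5)·C(5, 1)·C(6, 2) = 34650. Avoid both = 319770 − 76230 − 120120 + 34650 = 158070.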